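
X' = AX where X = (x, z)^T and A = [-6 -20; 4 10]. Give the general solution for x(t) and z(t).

Coefficient matrix A = [[-6, -20], [4, 10]].
Characteristic polynomial det(A - λI) = λ^2 - 4λ + 20 = 0.
Eigenvalues λ = 2 ± 4i (complex conjugate pair).
For λ=2+4i: an eigenvector is (-2,1) - i(-1,0) = (-2 + i, 1).
A real fundamental pair from Re and Im of e^((2+4i)t)v: X_1 = e^(2t)(cos(4t)·(-2,1) + sin(4t)·(-1,0)), X_2 = e^(2t)(sin(4t)·(-2,1) - cos(4t)·(-1,0)).
General solution: C_1X_1 + C_2X_2.

x(t) = -C_1e^(2t)sin(4t) - 2C_1e^(2t)cos(4t) - 2C_2e^(2t)sin(4t) + C_2e^(2t)cos(4t), z(t) = C_1e^(2t)cos(4t) + C_2e^(2t)sin(4t)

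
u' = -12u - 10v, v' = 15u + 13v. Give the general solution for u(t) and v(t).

Coefficient matrix A = [[-12, -10], [15, 13]].
Characteristic polynomial det(A - λI) = λ^2 - λ - 6 = 0.
Eigenvalues λ = 3, -2.
For λ=3: (A-λI) row 1 is [-15, -10], so an eigenvector is (2, -3).
For λ=-2: (A-λI) row 1 is [-10, -10], so an eigenvector is (-1, 1).
General solution: K_1e^(3t)(2,-3) + K_2e^(-2t)(-1,1).

u(t) = 2K_1e^(3t) - K_2e^(-2t), v(t) = -3K_1e^(3t) + K_2e^(-2t)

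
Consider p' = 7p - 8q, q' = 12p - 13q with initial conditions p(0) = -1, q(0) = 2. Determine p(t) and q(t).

Coefficient matrix A = [[7, -8], [12, -13]].
Characteristic polynomial det(A - λI) = λ^2 + 6λ + 5 = 0.
Eigenvalues λ = -1, -5.
For λ=-1: (A-λI) row 1 is [8, -8], so an eigenvector is (1, 1).
For λ=-5: (A-λI) row 1 is [12, -8], so an eigenvector is (-2, -3).
General solution: c_1e^(-t)(1,1) + c_2e^(-5t)(-2,-3).
Applying p(0)=-1, q(0)=2 gives c_1=-7, c_2=-3.

p(t) = -7e^(-t) + 6e^(-5t), q(t) = -7e^(-t) + 9e^(-5t)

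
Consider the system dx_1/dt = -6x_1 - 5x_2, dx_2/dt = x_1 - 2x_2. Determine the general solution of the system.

x_1(t) = -c_1e^(-4t)sin(t) - 2c_1e^(-4t)cos(t) - 2c_2e^(-4t)sin(t) + c_2e^(-4t)cos(t), x_2(t) = c_1e^(-4t)cos(t) + c_2e^(-4t)sin(t)

Coefficient matrix A = [[-6, -5], [1, -2]].
Characteristic polynomial det(A - λI) = λ^2 + 8λ + 17 = 0.
Eigenvalues λ = -4 ± i (complex conjugate pair).
For λ=-4+i: an eigenvector is (-2,1) - i(-1,0) = (-2 + i, 1).
A real fundamental pair from Re and Im of e^((-4+i)t)v: X_1 = e^(-4t)(cos(t)·(-2,1) + sin(t)·(-1,0)), X_2 = e^(-4t)(sin(t)·(-2,1) - cos(t)·(-1,0)).
General solution: c_1X_1 + c_2X_2.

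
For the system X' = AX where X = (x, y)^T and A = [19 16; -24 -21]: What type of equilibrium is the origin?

A = [[19,16],[-24,-21]]; det(A-λI) = λ^2 + 2λ - 15.
λ = 3, -5: opposite signs.

saddle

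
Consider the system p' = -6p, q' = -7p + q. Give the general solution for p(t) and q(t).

p(t) = C_1e^(-6t), q(t) = C_1e^(-6t) - C_2e^(t)

Coefficient matrix A = [[-6, 0], [-7, 1]].
Characteristic polynomial det(A - λI) = λ^2 + 5λ - 6 = 0.
Eigenvalues λ = -6, 1.
For λ=-6: (A-λI) row 2 is [-7, 7], so an eigenvector is (1, 1).
For λ=1: (A-λI) row 1 is [-7, 0], so an eigenvector is (0, -1).
General solution: C_1e^(-6t)(1,1) + C_2e^(t)(0,-1).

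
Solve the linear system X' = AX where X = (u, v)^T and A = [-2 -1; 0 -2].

u(t) = C_1e^(-2t) + C_2te^(-2t) + 3C_2e^(-2t), v(t) = -C_2e^(-2t)

Coefficient matrix A = [[-2, -1], [0, -2]].
Characteristic polynomial det(A - λI) = λ^2 + 4λ + 4 = 0.
Single eigenvalue λ = -2 with algebraic multiplicity 2.
Eigenvector v = (1,0); generalized eigenvector w with (A-λI)w=v is (3,-1).
General solution: e^(-2t)[C_1·v + C_2·(t·v + w)].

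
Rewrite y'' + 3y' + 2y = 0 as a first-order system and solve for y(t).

Let x_1 = y, x_2 = y'. Then x_1' = x_2 and x_2' = -2x_1 - 3x_2.
A = [[0,1],[-2,-3]]; det(A-λI) = λ^2 + 3λ + 2.
Eigenvalues λ = -1, -2 with eigenvectors (1,-1), (1,-2).

y(t) = C_1e^(-t) + C_2e^(-2t)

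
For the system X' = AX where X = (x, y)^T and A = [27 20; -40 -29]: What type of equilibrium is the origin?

A = [[27,20],[-40,-29]]; det(A-λI) = λ^2 + 2λ + 17.
λ = -1 ± 4i: negative real part.

stable spiral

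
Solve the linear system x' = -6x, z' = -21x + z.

Coefficient matrix A = [[-6, 0], [-21, 1]].
Characteristic polynomial det(A - λI) = λ^2 + 5λ - 6 = 0.
Eigenvalues λ = -6, 1.
For λ=-6: (A-λI) row 2 is [-21, 7], so an eigenvector is (1, 3).
For λ=1: (A-λI) row 1 is [-7, 0], so an eigenvector is (0, 1).
General solution: C_1e^(-6t)(1,3) + C_2e^(t)(0,1).

x(t) = C_1e^(-6t), z(t) = 3C_1e^(-6t) + C_2e^(t)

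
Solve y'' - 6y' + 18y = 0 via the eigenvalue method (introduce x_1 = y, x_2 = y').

y(t) = K_1e^(3t)cos(3t) + K_2e^(3t)sin(3t)

Let x_1 = y, x_2 = y'. Then x_1' = x_2 and x_2' = -18x_1 + 6x_2.
A = [[0,1],[-18,6]]; det(A-λI) = λ^2 - 6λ + 18.
Eigenvalues λ = 3 ± 3i.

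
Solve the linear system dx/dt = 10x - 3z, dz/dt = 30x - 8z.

x(t) = -c_1e^(t)cos(3t) - c_2e^(t)sin(3t), z(t) = -c_1e^(t)sin(3t) - 3c_1e^(t)cos(3t) - 3c_2e^(t)sin(3t) + c_2e^(t)cos(3t)

Coefficient matrix A = [[10, -3], [30, -8]].
Characteristic polynomial det(A - λI) = λ^2 - 2λ + 10 = 0.
Eigenvalues λ = 1 ± 3i (complex conjugate pair).
For λ=1+3i: an eigenvector is (-1,-3) - i(0,-1) = (-1, -3 + i).
A real fundamental pair from Re and Im of e^((1+3i)t)v: X_1 = e^(t)(cos(3t)·(-1,-3) + sin(3t)·(0,-1)), X_2 = e^(t)(sin(3t)·(-1,-3) - cos(3t)·(0,-1)).
General solution: c_1X_1 + c_2X_2.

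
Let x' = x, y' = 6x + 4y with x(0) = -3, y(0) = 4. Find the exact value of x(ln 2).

A = [[1,0],[6,4]]; eigenvalues λ = 1, 4.
Eigenvectors: (1,-2) for λ=1, (0,-1) for λ=4.
From the initial condition, c_1 = -3, c_2 = 2.
x(ln 2) = (-3)(2^1)(1) + (2)(2^4)(0) = -6.

-6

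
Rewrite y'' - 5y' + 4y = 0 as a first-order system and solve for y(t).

y(t) = C_1e^(t) + C_2e^(4t)

Let x_1 = y, x_2 = y'. Then x_1' = x_2 and x_2' = -4x_1 + 5x_2.
A = [[0,1],[-4,5]]; det(A-λI) = λ^2 - 5λ + 4.
Eigenvalues λ = 1, 4 with eigenvectors (1,1), (1,4).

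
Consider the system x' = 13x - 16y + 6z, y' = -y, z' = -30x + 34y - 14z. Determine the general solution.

x(t) = C_1e^(t) - 2C_2e^(-2t) + 2C_3e^(-t), y(t) = C_3e^(-t), z(t) = -2C_1e^(t) + 5C_2e^(-2t) - 2C_3e^(-t)

Coefficient matrix A = [[13, -16, 6], [0, -1, 0], [-30, 34, -14]].
det(A - λI) = 0 gives eigenvalues λ = 1, -2, -1.
For λ=1: eigenvector (1,0,-2).
For λ=-2: eigenvector (-2,0,5).
For λ=-1: eigenvector (2,1,-2).
General solution: C_1e^(t)(1,0,-2) + C_2e^(-2t)(-2,0,5) + C_3e^(-t)(2,1,-2).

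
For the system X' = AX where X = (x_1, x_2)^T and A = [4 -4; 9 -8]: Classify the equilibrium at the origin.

A = [[4,-4],[9,-8]]; det(A-λI) = λ^2 + 4λ + 4.
repeated λ = -2 with a single eigenvector.

stable improper node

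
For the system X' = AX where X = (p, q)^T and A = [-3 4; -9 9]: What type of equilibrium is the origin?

A = [[-3,4],[-9,9]]; det(A-λI) = λ^2 - 6λ + 9.
repeated λ = 3 with a single eigenvector.

unstable improper node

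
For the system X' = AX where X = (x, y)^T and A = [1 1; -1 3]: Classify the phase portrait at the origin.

unstable improper node

A = [[1,1],[-1,3]]; det(A-λI) = λ^2 - 4λ + 4.
repeated λ = 2 with a single eigenvector.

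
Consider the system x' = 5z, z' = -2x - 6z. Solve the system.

x(t) = -C_1e^(-3t)sin(t) - 2C_1e^(-3t)cos(t) - 2C_2e^(-3t)sin(t) + C_2e^(-3t)cos(t), z(t) = C_1e^(-3t)sin(t) + C_1e^(-3t)cos(t) + C_2e^(-3t)sin(t) - C_2e^(-3t)cos(t)

Coefficient matrix A = [[0, 5], [-2, -6]].
Characteristic polynomial det(A - λI) = λ^2 + 6λ + 10 = 0.
Eigenvalues λ = -3 ± i (complex conjugate pair).
For λ=-3+i: an eigenvector is (-2,1) - i(-1,1) = (-2 + i, 1 - i).
A real fundamental pair from Re and Im of e^((-3+i)t)v: X_1 = e^(-3t)(cos(t)·(-2,1) + sin(t)·(-1,1)), X_2 = e^(-3t)(sin(t)·(-2,1) - cos(t)·(-1,1)).
General solution: C_1X_1 + C_2X_2.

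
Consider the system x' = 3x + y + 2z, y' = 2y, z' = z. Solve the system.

Coefficient matrix A = [[3, 1, 2], [0, 2, 0], [0, 0, 1]].
det(A - λI) = 0 gives eigenvalues λ = 3, 1, 2.
For λ=3: eigenvector (1,0,0).
For λ=1: eigenvector (-1,0,1).
For λ=2: eigenvector (-1,1,0).
General solution: C_1e^(3t)(1,0,0) + C_2e^(t)(-1,0,1) + C_3e^(2t)(-1,1,0).

x(t) = C_1e^(3t) - C_2e^(t) - C_3e^(2t), y(t) = C_3e^(2t), z(t) = C_2e^(t)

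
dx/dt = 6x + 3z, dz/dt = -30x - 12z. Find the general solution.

x(t) = K_1e^(-3t)sin(3t) - K_2e^(-3t)cos(3t), z(t) = -3K_1e^(-3t)sin(3t) + K_1e^(-3t)cos(3t) + K_2e^(-3t)sin(3t) + 3K_2e^(-3t)cos(3t)

Coefficient matrix A = [[6, 3], [-30, -12]].
Characteristic polynomial det(A - λI) = λ^2 + 6λ + 18 = 0.
Eigenvalues λ = -3 ± 3i (complex conjugate pair).
For λ=-3+3i: an eigenvector is (0,1) - i(1,-3) = (0 - i, 1 + 3i).
A real fundamental pair from Re and Im of e^((-3+3i)t)v: X_1 = e^(-3t)(cos(3t)·(0,1) + sin(3t)·(1,-3)), X_2 = e^(-3t)(sin(3t)·(0,1) - cos(3t)·(1,-3)).
General solution: K_1X_1 + K_2X_2.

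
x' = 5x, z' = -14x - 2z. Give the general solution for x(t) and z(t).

Coefficient matrix A = [[5, 0], [-14, -2]].
Characteristic polynomial det(A - λI) = λ^2 - 3λ - 10 = 0.
Eigenvalues λ = 5, -2.
For λ=5: (A-λI) row 2 is [-14, -7], so an eigenvector is (1, -2).
For λ=-2: (A-λI) row 1 is [7, 0], so an eigenvector is (0, 1).
General solution: c_1e^(5t)(1,-2) + c_2e^(-2t)(0,1).

x(t) = c_1e^(5t), z(t) = -2c_1e^(5t) + c_2e^(-2t)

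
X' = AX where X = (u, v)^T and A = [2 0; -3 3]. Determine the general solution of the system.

Coefficient matrix A = [[2, 0], [-3, 3]].
Characteristic polynomial det(A - λI) = λ^2 - 5λ + 6 = 0.
Eigenvalues λ = 3, 2.
For λ=3: (A-λI) row 1 is [-1, 0], so an eigenvector is (0, -1).
For λ=2: (A-λI) row 2 is [-3, 1], so an eigenvector is (1, 3).
General solution: C_1e^(3t)(0,-1) + C_2e^(2t)(1,3).

u(t) = C_2e^(2t), v(t) = -C_1e^(3t) + 3C_2e^(2t)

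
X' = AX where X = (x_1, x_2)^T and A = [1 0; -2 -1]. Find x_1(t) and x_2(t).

x_1(t) = -K_1e^(t), x_2(t) = K_1e^(t) - K_2e^(-t)

Coefficient matrix A = [[1, 0], [-2, -1]].
Characteristic polynomial det(A - λI) = λ^2 - 1 = 0.
Eigenvalues λ = 1, -1.
For λ=1: (A-λI) row 2 is [-2, -2], so an eigenvector is (-1, 1).
For λ=-1: (A-λI) row 1 is [2, 0], so an eigenvector is (0, -1).
General solution: K_1e^(t)(-1,1) + K_2e^(-t)(0,-1).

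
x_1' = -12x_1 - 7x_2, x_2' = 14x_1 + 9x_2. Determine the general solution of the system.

x_1(t) = -K_1e^(2t) + K_2e^(-5t), x_2(t) = 2K_1e^(2t) - K_2e^(-5t)

Coefficient matrix A = [[-12, -7], [14, 9]].
Characteristic polynomial det(A - λI) = λ^2 + 3λ - 10 = 0.
Eigenvalues λ = 2, -5.
For λ=2: (A-λI) row 1 is [-14, -7], so an eigenvector is (-1, 2).
For λ=-5: (A-λI) row 1 is [-7, -7], so an eigenvector is (1, -1).
General solution: K_1e^(2t)(-1,2) + K_2e^(-5t)(1,-1).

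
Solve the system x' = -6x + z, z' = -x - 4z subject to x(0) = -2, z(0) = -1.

Coefficient matrix A = [[-6, 1], [-1, -4]].
Characteristic polynomial det(A - λI) = λ^2 + 10λ + 25 = 0.
Single eigenvalue λ = -5 with algebraic multiplicity 2.
Eigenvector v = (1,1); generalized eigenvector w with (A-λI)w=v is (1,2).
General solution: e^(-5t)[C_1·v + C_2·(t·v + w)].
Applying x(0)=-2, z(0)=-1 gives C_1=-3, C_2=1.

x(t) = te^(-5t) - 2e^(-5t), z(t) = te^(-5t) - e^(-5t)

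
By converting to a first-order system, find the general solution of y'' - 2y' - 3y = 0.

Let x_1 = y, x_2 = y'. Then x_1' = x_2 and x_2' = 3x_1 + 2x_2.
A = [[0,1],[3,2]]; det(A-λI) = λ^2 - 2λ - 3.
Eigenvalues λ = -1, 3 with eigenvectors (1,-1), (1,3).

y(t) = C_1e^(-t) + C_2e^(3t)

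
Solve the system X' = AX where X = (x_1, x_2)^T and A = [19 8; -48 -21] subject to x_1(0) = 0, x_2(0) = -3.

x_1(t) = -3e^(3t) + 3e^(-5t), x_2(t) = 6e^(3t) - 9e^(-5t)

Coefficient matrix A = [[19, 8], [-48, -21]].
Characteristic polynomial det(A - λI) = λ^2 + 2λ - 15 = 0.
Eigenvalues λ = 3, -5.
For λ=3: (A-λI) row 1 is [16, 8], so an eigenvector is (-1, 2).
For λ=-5: (A-λI) row 1 is [24, 8], so an eigenvector is (-1, 3).
General solution: K_1e^(3t)(-1,2) + K_2e^(-5t)(-1,3).
Applying x_1(0)=0, x_2(0)=-3 gives K_1=3, K_2=-3.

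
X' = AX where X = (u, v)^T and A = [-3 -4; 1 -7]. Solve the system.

Coefficient matrix A = [[-3, -4], [1, -7]].
Characteristic polynomial det(A - λI) = λ^2 + 10λ + 25 = 0.
Single eigenvalue λ = -5 with algebraic multiplicity 2.
Eigenvector v = (-2,-1); generalized eigenvector w with (A-λI)w=v is (3,2).
General solution: e^(-5t)[c_1·v + c_2·(t·v + w)].

u(t) = -2c_1e^(-5t) - 2c_2te^(-5t) + 3c_2e^(-5t), v(t) = -c_1e^(-5t) - c_2te^(-5t) + 2c_2e^(-5t)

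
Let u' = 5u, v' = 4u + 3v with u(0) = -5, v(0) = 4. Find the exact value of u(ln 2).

A = [[5,0],[4,3]]; eigenvalues λ = 5, 3.
Eigenvectors: (-1,-2) for λ=5, (0,-1) for λ=3.
From the initial condition, c_1 = 5, c_2 = -14.
u(ln 2) = (5)(2^5)(-1) + (-14)(2^3)(0) = -160.

-160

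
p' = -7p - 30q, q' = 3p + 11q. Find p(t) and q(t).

Coefficient matrix A = [[-7, -30], [3, 11]].
Characteristic polynomial det(A - λI) = λ^2 - 4λ + 13 = 0.
Eigenvalues λ = 2 ± 3i (complex conjugate pair).
For λ=2+3i: an eigenvector is (1,0) - i(-3,1) = (1 + 3i, 0 - i).
A real fundamental pair from Re and Im of e^((2+3i)t)v: X_1 = e^(2t)(cos(3t)·(1,0) + sin(3t)·(-3,1)), X_2 = e^(2t)(sin(3t)·(1,0) - cos(3t)·(-3,1)).
General solution: c_1X_1 + c_2X_2.

p(t) = -3c_1e^(2t)sin(3t) + c_1e^(2t)cos(3t) + c_2e^(2t)sin(3t) + 3c_2e^(2t)cos(3t), q(t) = c_1e^(2t)sin(3t) - c_2e^(2t)cos(3t)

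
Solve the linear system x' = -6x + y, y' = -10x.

Coefficient matrix A = [[-6, 1], [-10, 0]].
Characteristic polynomial det(A - λI) = λ^2 + 6λ + 10 = 0.
Eigenvalues λ = -3 ± i (complex conjugate pair).
For λ=-3+i: an eigenvector is (0,-1) - i(-1,-3) = (0 + i, -1 + 3i).
A real fundamental pair from Re and Im of e^((-3+i)t)v: X_1 = e^(-3t)(cos(t)·(0,-1) + sin(t)·(-1,-3)), X_2 = e^(-3t)(sin(t)·(0,-1) - cos(t)·(-1,-3)).
General solution: K_1X_1 + K_2X_2.

x(t) = -K_1e^(-3t)sin(t) + K_2e^(-3t)cos(t), y(t) = -3K_1e^(-3t)sin(t) - K_1e^(-3t)cos(t) - K_2e^(-3t)sin(t) + 3K_2e^(-3t)cos(t)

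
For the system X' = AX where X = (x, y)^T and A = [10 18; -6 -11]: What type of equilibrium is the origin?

saddle

A = [[10,18],[-6,-11]]; det(A-λI) = λ^2 + λ - 2.
λ = 1, -2: opposite signs.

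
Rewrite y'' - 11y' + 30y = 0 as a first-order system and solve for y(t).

Let x_1 = y, x_2 = y'. Then x_1' = x_2 and x_2' = -30x_1 + 11x_2.
A = [[0,1],[-30,11]]; det(A-λI) = λ^2 - 11λ + 30.
Eigenvalues λ = 6, 5 with eigenvectors (1,6), (1,5).

y(t) = c_1e^(6t) + c_2e^(5t)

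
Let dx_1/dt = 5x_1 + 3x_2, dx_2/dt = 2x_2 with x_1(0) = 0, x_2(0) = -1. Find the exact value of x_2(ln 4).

-16

A = [[5,3],[0,2]]; eigenvalues λ = 2, 5.
Eigenvectors: (1,-1) for λ=2, (-1,0) for λ=5.
From the initial condition, c_1 = 1, c_2 = 1.
x_2(ln 4) = (1)(4^2)(-1) + (1)(4^5)(0) = -16.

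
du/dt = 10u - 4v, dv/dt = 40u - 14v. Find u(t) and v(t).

u(t) = -K_1e^(-2t)cos(4t) - K_2e^(-2t)sin(4t), v(t) = -K_1e^(-2t)sin(4t) - 3K_1e^(-2t)cos(4t) - 3K_2e^(-2t)sin(4t) + K_2e^(-2t)cos(4t)

Coefficient matrix A = [[10, -4], [40, -14]].
Characteristic polynomial det(A - λI) = λ^2 + 4λ + 20 = 0.
Eigenvalues λ = -2 ± 4i (complex conjugate pair).
For λ=-2+4i: an eigenvector is (-1,-3) - i(0,-1) = (-1, -3 + i).
A real fundamental pair from Re and Im of e^((-2+4i)t)v: X_1 = e^(-2t)(cos(4t)·(-1,-3) + sin(4t)·(0,-1)), X_2 = e^(-2t)(sin(4t)·(-1,-3) - cos(4t)·(0,-1)).
General solution: K_1X_1 + K_2X_2.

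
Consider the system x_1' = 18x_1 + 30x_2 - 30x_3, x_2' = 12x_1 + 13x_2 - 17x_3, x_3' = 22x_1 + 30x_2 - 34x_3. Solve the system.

Coefficient matrix A = [[18, 30, -30], [12, 13, -17], [22, 30, -34]].
det(A - λI) = 0 gives eigenvalues λ = 3, -4, -2.
For λ=3: eigenvector (-2,-1,-2).
For λ=-4: eigenvector (0,1,1).
For λ=-2: eigenvector (3,1,3).
General solution: C_1e^(3t)(-2,-1,-2) + C_2e^(-4t)(0,1,1) + C_3e^(-2t)(3,1,3).

x_1(t) = -2C_1e^(3t) + 3C_3e^(-2t), x_2(t) = -C_1e^(3t) + C_2e^(-4t) + C_3e^(-2t), x_3(t) = -2C_1e^(3t) + C_2e^(-4t) + 3C_3e^(-2t)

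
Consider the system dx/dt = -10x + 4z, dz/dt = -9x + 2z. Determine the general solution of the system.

x(t) = -2c_1e^(-4t) - 2c_2te^(-4t) + c_2e^(-4t), z(t) = -3c_1e^(-4t) - 3c_2te^(-4t) + c_2e^(-4t)

Coefficient matrix A = [[-10, 4], [-9, 2]].
Characteristic polynomial det(A - λI) = λ^2 + 8λ + 16 = 0.
Single eigenvalue λ = -4 with algebraic multiplicity 2.
Eigenvector v = (-2,-3); generalized eigenvector w with (A-λI)w=v is (1,1).
General solution: e^(-4t)[c_1·v + c_2·(t·v + w)].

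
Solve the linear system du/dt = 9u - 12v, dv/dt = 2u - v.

u(t) = 2C_1e^(3t) - 3C_2e^(5t), v(t) = C_1e^(3t) - C_2e^(5t)

Coefficient matrix A = [[9, -12], [2, -1]].
Characteristic polynomial det(A - λI) = λ^2 - 8λ + 15 = 0.
Eigenvalues λ = 3, 5.
For λ=3: (A-λI) row 1 is [6, -12], so an eigenvector is (2, 1).
For λ=5: (A-λI) row 1 is [4, -12], so an eigenvector is (-3, -1).
General solution: C_1e^(3t)(2,1) + C_2e^(5t)(-3,-1).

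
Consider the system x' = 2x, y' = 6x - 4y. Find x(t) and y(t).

Coefficient matrix A = [[2, 0], [6, -4]].
Characteristic polynomial det(A - λI) = λ^2 + 2λ - 8 = 0.
Eigenvalues λ = -4, 2.
For λ=-4: (A-λI) row 1 is [6, 0], so an eigenvector is (0, -1).
For λ=2: (A-λI) row 2 is [6, -6], so an eigenvector is (1, 1).
General solution: C_1e^(-4t)(0,-1) + C_2e^(2t)(1,1).

x(t) = C_2e^(2t), y(t) = -C_1e^(-4t) + C_2e^(2t)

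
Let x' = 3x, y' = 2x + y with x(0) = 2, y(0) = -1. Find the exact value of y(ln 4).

116

A = [[3,0],[2,1]]; eigenvalues λ = 3, 1.
Eigenvectors: (1,1) for λ=3, (0,-1) for λ=1.
From the initial condition, c_1 = 2, c_2 = 3.
y(ln 4) = (2)(4^3)(1) + (3)(4^1)(-1) = 116.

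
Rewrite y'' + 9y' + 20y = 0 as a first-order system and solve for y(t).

y(t) = c_1e^(-4t) + c_2e^(-5t)

Let x_1 = y, x_2 = y'. Then x_1' = x_2 and x_2' = -20x_1 - 9x_2.
A = [[0,1],[-20,-9]]; det(A-λI) = λ^2 + 9λ + 20.
Eigenvalues λ = -4, -5 with eigenvectors (1,-4), (1,-5).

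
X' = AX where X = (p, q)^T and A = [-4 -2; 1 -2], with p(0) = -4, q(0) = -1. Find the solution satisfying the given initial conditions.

Coefficient matrix A = [[-4, -2], [1, -2]].
Characteristic polynomial det(A - λI) = λ^2 + 6λ + 10 = 0.
Eigenvalues λ = -3 ± i (complex conjugate pair).
For λ=-3+i: an eigenvector is (1,-1) - i(1,0) = (1 - i, -1).
A real fundamental pair from Re and Im of e^((-3+i)t)v: X_1 = e^(-3t)(cos(t)·(1,-1) + sin(t)·(1,0)), X_2 = e^(-3t)(sin(t)·(1,-1) - cos(t)·(1,0)).
General solution: K_1X_1 + K_2X_2.
Applying p(0)=-4, q(0)=-1 gives K_1=1, K_2=5.

p(t) = 6e^(-3t)sin(t) - 4e^(-3t)cos(t), q(t) = -5e^(-3t)sin(t) - e^(-3t)cos(t)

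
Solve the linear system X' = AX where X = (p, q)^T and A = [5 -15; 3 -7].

Coefficient matrix A = [[5, -15], [3, -7]].
Characteristic polynomial det(A - λI) = λ^2 + 2λ + 10 = 0.
Eigenvalues λ = -1 ± 3i (complex conjugate pair).
For λ=-1+3i: an eigenvector is (1,0) - i(2,1) = (1 - 2i, 0 - i).
A real fundamental pair from Re and Im of e^((-1+3i)t)v: X_1 = e^(-t)(cos(3t)·(1,0) + sin(3t)·(2,1)), X_2 = e^(-t)(sin(3t)·(1,0) - cos(3t)·(2,1)).
General solution: c_1X_1 + c_2X_2.

p(t) = 2c_1e^(-t)sin(3t) + c_1e^(-t)cos(3t) + c_2e^(-t)sin(3t) - 2c_2e^(-t)cos(3t), q(t) = c_1e^(-t)sin(3t) - c_2e^(-t)cos(3t)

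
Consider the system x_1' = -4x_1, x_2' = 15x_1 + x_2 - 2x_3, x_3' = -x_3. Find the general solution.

Coefficient matrix A = [[-4, 0, 0], [15, 1, -2], [0, 0, -1]].
det(A - λI) = 0 gives eigenvalues λ = -4, 1, -1.
For λ=-4: eigenvector (1,-3,0).
For λ=1: eigenvector (0,1,0).
For λ=-1: eigenvector (0,1,1).
General solution: c_1e^(-4t)(1,-3,0) + c_2e^(t)(0,1,0) + c_3e^(-t)(0,1,1).

x_1(t) = c_1e^(-4t), x_2(t) = -3c_1e^(-4t) + c_2e^(t) + c_3e^(-t), x_3(t) = c_3e^(-t)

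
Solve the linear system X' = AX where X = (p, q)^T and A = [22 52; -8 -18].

p(t) = -2C_1e^(2t)sin(4t) - 3C_1e^(2t)cos(4t) - 3C_2e^(2t)sin(4t) + 2C_2e^(2t)cos(4t), q(t) = C_1e^(2t)sin(4t) + C_1e^(2t)cos(4t) + C_2e^(2t)sin(4t) - C_2e^(2t)cos(4t)

Coefficient matrix A = [[22, 52], [-8, -18]].
Characteristic polynomial det(A - λI) = λ^2 - 4λ + 20 = 0.
Eigenvalues λ = 2 ± 4i (complex conjugate pair).
For λ=2+4i: an eigenvector is (-3,1) - i(-2,1) = (-3 + 2i, 1 - i).
A real fundamental pair from Re and Im of e^((2+4i)t)v: X_1 = e^(2t)(cos(4t)·(-3,1) + sin(4t)·(-2,1)), X_2 = e^(2t)(sin(4t)·(-3,1) - cos(4t)·(-2,1)).
General solution: C_1X_1 + C_2X_2.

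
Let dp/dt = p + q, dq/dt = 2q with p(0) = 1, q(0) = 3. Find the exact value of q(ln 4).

A = [[1,1],[0,2]]; eigenvalues λ = 1, 2.
Eigenvectors: (1,0) for λ=1, (-1,-1) for λ=2.
From the initial condition, c_1 = -2, c_2 = -3.
q(ln 4) = (-2)(4^1)(0) + (-3)(4^2)(-1) = 48.

48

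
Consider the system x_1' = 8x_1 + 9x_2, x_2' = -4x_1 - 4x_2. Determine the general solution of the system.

x_1(t) = 3C_1e^(2t) + 3C_2te^(2t) - C_2e^(2t), x_2(t) = -2C_1e^(2t) - 2C_2te^(2t) + C_2e^(2t)

Coefficient matrix A = [[8, 9], [-4, -4]].
Characteristic polynomial det(A - λI) = λ^2 - 4λ + 4 = 0.
Single eigenvalue λ = 2 with algebraic multiplicity 2.
Eigenvector v = (3,-2); generalized eigenvector w with (A-λI)w=v is (-1,1).
General solution: e^(2t)[C_1·v + C_2·(t·v + w)].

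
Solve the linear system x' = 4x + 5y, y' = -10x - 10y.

x(t) = K_1e^(-3t)sin(t) - 2K_1e^(-3t)cos(t) - 2K_2e^(-3t)sin(t) - K_2e^(-3t)cos(t), y(t) = -K_1e^(-3t)sin(t) + 3K_1e^(-3t)cos(t) + 3K_2e^(-3t)sin(t) + K_2e^(-3t)cos(t)

Coefficient matrix A = [[4, 5], [-10, -10]].
Characteristic polynomial det(A - λI) = λ^2 + 6λ + 10 = 0.
Eigenvalues λ = -3 ± i (complex conjugate pair).
For λ=-3+i: an eigenvector is (-2,3) - i(1,-1) = (-2 - i, 3 + i).
A real fundamental pair from Re and Im of e^((-3+i)t)v: X_1 = e^(-3t)(cos(t)·(-2,3) + sin(t)·(1,-1)), X_2 = e^(-3t)(sin(t)·(-2,3) - cos(t)·(1,-1)).
General solution: K_1X_1 + K_2X_2.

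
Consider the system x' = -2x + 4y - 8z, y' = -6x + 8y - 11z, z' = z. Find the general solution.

x(t) = -c_1e^(2t) - 2c_2e^(4t) + 4c_3e^(t), y(t) = -c_1e^(2t) - 3c_2e^(4t) + 5c_3e^(t), z(t) = c_3e^(t)

Coefficient matrix A = [[-2, 4, -8], [-6, 8, -11], [0, 0, 1]].
det(A - λI) = 0 gives eigenvalues λ = 2, 4, 1.
For λ=2: eigenvector (-1,-1,0).
For λ=4: eigenvector (-2,-3,0).
For λ=1: eigenvector (4,5,1).
General solution: c_1e^(2t)(-1,-1,0) + c_2e^(4t)(-2,-3,0) + c_3e^(t)(4,5,1).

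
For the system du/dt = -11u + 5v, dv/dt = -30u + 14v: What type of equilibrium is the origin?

A = [[-11,5],[-30,14]]; det(A-λI) = λ^2 - 3λ - 4.
λ = -1, 4: opposite signs.

saddle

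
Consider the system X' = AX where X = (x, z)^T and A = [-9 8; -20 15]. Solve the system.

Coefficient matrix A = [[-9, 8], [-20, 15]].
Characteristic polynomial det(A - λI) = λ^2 - 6λ + 25 = 0.
Eigenvalues λ = 3 ± 4i (complex conjugate pair).
For λ=3+4i: an eigenvector is (-1,-1) - i(1,2) = (-1 - i, -1 - 2i).
A real fundamental pair from Re and Im of e^((3+4i)t)v: X_1 = e^(3t)(cos(4t)·(-1,-1) + sin(4t)·(1,2)), X_2 = e^(3t)(sin(4t)·(-1,-1) - cos(4t)·(1,2)).
General solution: c_1X_1 + c_2X_2.

x(t) = c_1e^(3t)sin(4t) - c_1e^(3t)cos(4t) - c_2e^(3t)sin(4t) - c_2e^(3t)cos(4t), z(t) = 2c_1e^(3t)sin(4t) - c_1e^(3t)cos(4t) - c_2e^(3t)sin(4t) - 2c_2e^(3t)cos(4t)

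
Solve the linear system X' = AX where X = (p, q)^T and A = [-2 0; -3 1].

Coefficient matrix A = [[-2, 0], [-3, 1]].
Characteristic polynomial det(A - λI) = λ^2 + λ - 2 = 0.
Eigenvalues λ = 1, -2.
For λ=1: (A-λI) row 1 is [-3, 0], so an eigenvector is (0, 1).
For λ=-2: (A-λI) row 2 is [-3, 3], so an eigenvector is (-1, -1).
General solution: C_1e^(t)(0,1) + C_2e^(-2t)(-1,-1).

p(t) = -C_2e^(-2t), q(t) = C_1e^(t) - C_2e^(-2t)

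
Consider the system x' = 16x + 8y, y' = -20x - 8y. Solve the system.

x(t) = -K_1e^(4t)sin(4t) - K_1e^(4t)cos(4t) - K_2e^(4t)sin(4t) + K_2e^(4t)cos(4t), y(t) = 2K_1e^(4t)sin(4t) + K_1e^(4t)cos(4t) + K_2e^(4t)sin(4t) - 2K_2e^(4t)cos(4t)

Coefficient matrix A = [[16, 8], [-20, -8]].
Characteristic polynomial det(A - λI) = λ^2 - 8λ + 32 = 0.
Eigenvalues λ = 4 ± 4i (complex conjugate pair).
For λ=4+4i: an eigenvector is (-1,1) - i(-1,2) = (-1 + i, 1 - 2i).
A real fundamental pair from Re and Im of e^((4+4i)t)v: X_1 = e^(4t)(cos(4t)·(-1,1) + sin(4t)·(-1,2)), X_2 = e^(4t)(sin(4t)·(-1,1) - cos(4t)·(-1,2)).
General solution: K_1X_1 + K_2X_2.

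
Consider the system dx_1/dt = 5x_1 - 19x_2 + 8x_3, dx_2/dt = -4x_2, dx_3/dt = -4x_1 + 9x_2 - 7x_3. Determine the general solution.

Coefficient matrix A = [[5, -19, 8], [0, -4, 0], [-4, 9, -7]].
det(A - λI) = 0 gives eigenvalues λ = 1, -4, -3.
For λ=1: eigenvector (2,0,-1).
For λ=-4: eigenvector (3,1,-1).
For λ=-3: eigenvector (-1,0,1).
General solution: C_1e^(t)(2,0,-1) + C_2e^(-4t)(3,1,-1) + C_3e^(-3t)(-1,0,1).

x_1(t) = 2C_1e^(t) + 3C_2e^(-4t) - C_3e^(-3t), x_2(t) = C_2e^(-4t), x_3(t) = -C_1e^(t) - C_2e^(-4t) + C_3e^(-3t)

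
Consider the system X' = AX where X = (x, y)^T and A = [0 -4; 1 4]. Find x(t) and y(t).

x(t) = 2c_1e^(2t) + 2c_2te^(2t) - 3c_2e^(2t), y(t) = -c_1e^(2t) - c_2te^(2t) + c_2e^(2t)

Coefficient matrix A = [[0, -4], [1, 4]].
Characteristic polynomial det(A - λI) = λ^2 - 4λ + 4 = 0.
Single eigenvalue λ = 2 with algebraic multiplicity 2.
Eigenvector v = (2,-1); generalized eigenvector w with (A-λI)w=v is (-3,1).
General solution: e^(2t)[c_1·v + c_2·(t·v + w)].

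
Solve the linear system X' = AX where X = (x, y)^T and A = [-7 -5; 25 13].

x(t) = K_1e^(3t)sin(5t) - K_2e^(3t)cos(5t), y(t) = -2K_1e^(3t)sin(5t) - K_1e^(3t)cos(5t) - K_2e^(3t)sin(5t) + 2K_2e^(3t)cos(5t)

Coefficient matrix A = [[-7, -5], [25, 13]].
Characteristic polynomial det(A - λI) = λ^2 - 6λ + 34 = 0.
Eigenvalues λ = 3 ± 5i (complex conjugate pair).
For λ=3+5i: an eigenvector is (0,-1) - i(1,-2) = (0 - i, -1 + 2i).
A real fundamental pair from Re and Im of e^((3+5i)t)v: X_1 = e^(3t)(cos(5t)·(0,-1) + sin(5t)·(1,-2)), X_2 = e^(3t)(sin(5t)·(0,-1) - cos(5t)·(1,-2)).
General solution: K_1X_1 + K_2X_2.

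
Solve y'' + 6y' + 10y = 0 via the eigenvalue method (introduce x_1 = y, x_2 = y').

Let x_1 = y, x_2 = y'. Then x_1' = x_2 and x_2' = -10x_1 - 6x_2.
A = [[0,1],[-10,-6]]; det(A-λI) = λ^2 + 6λ + 10.
Eigenvalues λ = -3 ± i.

y(t) = c_1e^(-3t)cos(t) + c_2e^(-3t)sin(t)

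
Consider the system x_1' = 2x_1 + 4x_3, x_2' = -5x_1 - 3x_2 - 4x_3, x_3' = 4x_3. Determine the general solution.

Coefficient matrix A = [[2, 0, 4], [-5, -3, -4], [0, 0, 4]].
det(A - λI) = 0 gives eigenvalues λ = 4, 2, -3.
For λ=4: eigenvector (2,-2,1).
For λ=2: eigenvector (-1,1,0).
For λ=-3: eigenvector (0,1,0).
General solution: C_1e^(4t)(2,-2,1) + C_2e^(2t)(-1,1,0) + C_3e^(-3t)(0,1,0).

x_1(t) = 2C_1e^(4t) - C_2e^(2t), x_2(t) = -2C_1e^(4t) + C_2e^(2t) + C_3e^(-3t), x_3(t) = C_1e^(4t)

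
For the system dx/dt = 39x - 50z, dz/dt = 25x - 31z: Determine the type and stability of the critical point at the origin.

unstable spiral

A = [[39,-50],[25,-31]]; det(A-λI) = λ^2 - 8λ + 41.
λ = 4 ± 5i: positive real part.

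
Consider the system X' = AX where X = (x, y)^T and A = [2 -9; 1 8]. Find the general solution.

x(t) = -3c_1e^(5t) - 3c_2te^(5t) - 2c_2e^(5t), y(t) = c_1e^(5t) + c_2te^(5t) + c_2e^(5t)

Coefficient matrix A = [[2, -9], [1, 8]].
Characteristic polynomial det(A - λI) = λ^2 - 10λ + 25 = 0.
Single eigenvalue λ = 5 with algebraic multiplicity 2.
Eigenvector v = (-3,1); generalized eigenvector w with (A-λI)w=v is (-2,1).
General solution: e^(5t)[c_1·v + c_2·(t·v + w)].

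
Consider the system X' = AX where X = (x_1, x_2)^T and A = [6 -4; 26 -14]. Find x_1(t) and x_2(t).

Coefficient matrix A = [[6, -4], [26, -14]].
Characteristic polynomial det(A - λI) = λ^2 + 8λ + 20 = 0.
Eigenvalues λ = -4 ± 2i (complex conjugate pair).
For λ=-4+2i: an eigenvector is (1,2) - i(1,3) = (1 - i, 2 - 3i).
A real fundamental pair from Re and Im of e^((-4+2i)t)v: X_1 = e^(-4t)(cos(2t)·(1,2) + sin(2t)·(1,3)), X_2 = e^(-4t)(sin(2t)·(1,2) - cos(2t)·(1,3)).
General solution: C_1X_1 + C_2X_2.

x_1(t) = C_1e^(-4t)sin(2t) + C_1e^(-4t)cos(2t) + C_2e^(-4t)sin(2t) - C_2e^(-4t)cos(2t), x_2(t) = 3C_1e^(-4t)sin(2t) + 2C_1e^(-4t)cos(2t) + 2C_2e^(-4t)sin(2t) - 3C_2e^(-4t)cos(2t)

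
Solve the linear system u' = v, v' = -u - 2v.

Coefficient matrix A = [[0, 1], [-1, -2]].
Characteristic polynomial det(A - λI) = λ^2 + 2λ + 1 = 0.
Single eigenvalue λ = -1 with algebraic multiplicity 2.
Eigenvector v = (1,-1); generalized eigenvector w with (A-λI)w=v is (1,0).
General solution: e^(-t)[C_1·v + C_2·(t·v + w)].

u(t) = C_1e^(-t) + C_2te^(-t) + C_2e^(-t), v(t) = -C_1e^(-t) - C_2te^(-t)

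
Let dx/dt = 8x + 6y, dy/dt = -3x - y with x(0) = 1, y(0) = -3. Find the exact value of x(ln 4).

-4016

A = [[8,6],[-3,-1]]; eigenvalues λ = 5, 2.
Eigenvectors: (-2,1) for λ=5, (1,-1) for λ=2.
From the initial condition, c_1 = 2, c_2 = 5.
x(ln 4) = (2)(4^5)(-2) + (5)(4^2)(1) = -4016.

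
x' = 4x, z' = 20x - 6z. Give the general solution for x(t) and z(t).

x(t) = K_1e^(4t), z(t) = 2K_1e^(4t) - K_2e^(-6t)

Coefficient matrix A = [[4, 0], [20, -6]].
Characteristic polynomial det(A - λI) = λ^2 + 2λ - 24 = 0.
Eigenvalues λ = 4, -6.
For λ=4: (A-λI) row 2 is [20, -10], so an eigenvector is (1, 2).
For λ=-6: (A-λI) row 1 is [10, 0], so an eigenvector is (0, -1).
General solution: K_1e^(4t)(1,2) + K_2e^(-6t)(0,-1).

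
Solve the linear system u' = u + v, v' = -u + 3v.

u(t) = c_1e^(2t) + c_2te^(2t) - 3c_2e^(2t), v(t) = c_1e^(2t) + c_2te^(2t) - 2c_2e^(2t)

Coefficient matrix A = [[1, 1], [-1, 3]].
Characteristic polynomial det(A - λI) = λ^2 - 4λ + 4 = 0.
Single eigenvalue λ = 2 with algebraic multiplicity 2.
Eigenvector v = (1,1); generalized eigenvector w with (A-λI)w=v is (-3,-2).
General solution: e^(2t)[c_1·v + c_2·(t·v + w)].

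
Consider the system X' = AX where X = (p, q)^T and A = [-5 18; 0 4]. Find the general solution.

Coefficient matrix A = [[-5, 18], [0, 4]].
Characteristic polynomial det(A - λI) = λ^2 + λ - 20 = 0.
Eigenvalues λ = -5, 4.
For λ=-5: (A-λI) row 1 is [0, 18], so an eigenvector is (1, 0).
For λ=4: (A-λI) row 1 is [-9, 18], so an eigenvector is (2, 1).
General solution: K_1e^(-5t)(1,0) + K_2e^(4t)(2,1).

p(t) = K_1e^(-5t) + 2K_2e^(4t), q(t) = K_2e^(4t)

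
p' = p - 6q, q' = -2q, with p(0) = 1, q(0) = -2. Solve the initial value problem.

p(t) = 5e^(t) - 4e^(-2t), q(t) = -2e^(-2t)

Coefficient matrix A = [[1, -6], [0, -2]].
Characteristic polynomial det(A - λI) = λ^2 + λ - 2 = 0.
Eigenvalues λ = 1, -2.
For λ=1: (A-λI) row 1 is [0, -6], so an eigenvector is (-1, 0).
For λ=-2: (A-λI) row 1 is [3, -6], so an eigenvector is (-2, -1).
General solution: C_1e^(t)(-1,0) + C_2e^(-2t)(-2,-1).
Applying p(0)=1, q(0)=-2 gives C_1=-5, C_2=2.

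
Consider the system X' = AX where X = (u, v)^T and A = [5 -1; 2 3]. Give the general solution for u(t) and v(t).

u(t) = -K_1e^(4t)sin(t) + K_2e^(4t)cos(t), v(t) = -K_1e^(4t)sin(t) + K_1e^(4t)cos(t) + K_2e^(4t)sin(t) + K_2e^(4t)cos(t)

Coefficient matrix A = [[5, -1], [2, 3]].
Characteristic polynomial det(A - λI) = λ^2 - 8λ + 17 = 0.
Eigenvalues λ = 4 ± i (complex conjugate pair).
For λ=4+i: an eigenvector is (0,1) - i(-1,-1) = (0 + i, 1 + i).
A real fundamental pair from Re and Im of e^((4+i)t)v: X_1 = e^(4t)(cos(t)·(0,1) + sin(t)·(-1,-1)), X_2 = e^(4t)(sin(t)·(0,1) - cos(t)·(-1,-1)).
General solution: K_1X_1 + K_2X_2.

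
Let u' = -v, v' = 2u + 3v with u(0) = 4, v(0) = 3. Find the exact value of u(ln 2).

-6

A = [[0,-1],[2,3]]; eigenvalues λ = 2, 1.
Eigenvectors: (-1,2) for λ=2, (1,-1) for λ=1.
From the initial condition, c_1 = 7, c_2 = 11.
u(ln 2) = (7)(2^2)(-1) + (11)(2^1)(1) = -6.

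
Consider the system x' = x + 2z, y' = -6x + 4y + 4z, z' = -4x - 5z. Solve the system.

x(t) = C_1e^(-3t) + C_3e^(-t), y(t) = 2C_1e^(-3t) + C_2e^(4t) + 2C_3e^(-t), z(t) = -2C_1e^(-3t) - C_3e^(-t)

Coefficient matrix A = [[1, 0, 2], [-6, 4, 4], [-4, 0, -5]].
det(A - λI) = 0 gives eigenvalues λ = -3, 4, -1.
For λ=-3: eigenvector (1,2,-2).
For λ=4: eigenvector (0,1,0).
For λ=-1: eigenvector (1,2,-1).
General solution: C_1e^(-3t)(1,2,-2) + C_2e^(4t)(0,1,0) + C_3e^(-t)(1,2,-1).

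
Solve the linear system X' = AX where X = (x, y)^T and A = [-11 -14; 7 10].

x(t) = -C_1e^(3t) + 2C_2e^(-4t), y(t) = C_1e^(3t) - C_2e^(-4t)

Coefficient matrix A = [[-11, -14], [7, 10]].
Characteristic polynomial det(A - λI) = λ^2 + λ - 12 = 0.
Eigenvalues λ = 3, -4.
For λ=3: (A-λI) row 1 is [-14, -14], so an eigenvector is (-1, 1).
For λ=-4: (A-λI) row 1 is [-7, -14], so an eigenvector is (2, -1).
General solution: C_1e^(3t)(-1,1) + C_2e^(-4t)(2,-1).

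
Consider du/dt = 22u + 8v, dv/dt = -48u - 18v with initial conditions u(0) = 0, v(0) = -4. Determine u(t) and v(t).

u(t) = -4e^(6t) + 4e^(-2t), v(t) = 8e^(6t) - 12e^(-2t)

Coefficient matrix A = [[22, 8], [-48, -18]].
Characteristic polynomial det(A - λI) = λ^2 - 4λ - 12 = 0.
Eigenvalues λ = -2, 6.
For λ=-2: (A-λI) row 1 is [24, 8], so an eigenvector is (1, -3).
For λ=6: (A-λI) row 1 is [16, 8], so an eigenvector is (1, -2).
General solution: c_1e^(-2t)(1,-3) + c_2e^(6t)(1,-2).
Applying u(0)=0, v(0)=-4 gives c_1=4, c_2=-4.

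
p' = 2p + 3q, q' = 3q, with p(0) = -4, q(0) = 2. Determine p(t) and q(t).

p(t) = 6e^(3t) - 10e^(2t), q(t) = 2e^(3t)

Coefficient matrix A = [[2, 3], [0, 3]].
Characteristic polynomial det(A - λI) = λ^2 - 5λ + 6 = 0.
Eigenvalues λ = 2, 3.
For λ=2: (A-λI) row 1 is [0, 3], so an eigenvector is (1, 0).
For λ=3: (A-λI) row 1 is [-1, 3], so an eigenvector is (3, 1).
General solution: K_1e^(2t)(1,0) + K_2e^(3t)(3,1).
Applying p(0)=-4, q(0)=2 gives K_1=-10, K_2=2.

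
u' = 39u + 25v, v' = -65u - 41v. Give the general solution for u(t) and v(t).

u(t) = -C_1e^(-t)sin(5t) - 2C_1e^(-t)cos(5t) - 2C_2e^(-t)sin(5t) + C_2e^(-t)cos(5t), v(t) = 2C_1e^(-t)sin(5t) + 3C_1e^(-t)cos(5t) + 3C_2e^(-t)sin(5t) - 2C_2e^(-t)cos(5t)

Coefficient matrix A = [[39, 25], [-65, -41]].
Characteristic polynomial det(A - λI) = λ^2 + 2λ + 26 = 0.
Eigenvalues λ = -1 ± 5i (complex conjugate pair).
For λ=-1+5i: an eigenvector is (-2,3) - i(-1,2) = (-2 + i, 3 - 2i).
A real fundamental pair from Re and Im of e^((-1+5i)t)v: X_1 = e^(-t)(cos(5t)·(-2,3) + sin(5t)·(-1,2)), X_2 = e^(-t)(sin(5t)·(-2,3) - cos(5t)·(-1,2)).
General solution: C_1X_1 + C_2X_2.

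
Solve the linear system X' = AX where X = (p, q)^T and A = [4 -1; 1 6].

Coefficient matrix A = [[4, -1], [1, 6]].
Characteristic polynomial det(A - λI) = λ^2 - 10λ + 25 = 0.
Single eigenvalue λ = 5 with algebraic multiplicity 2.
Eigenvector v = (-1,1); generalized eigenvector w with (A-λI)w=v is (-2,3).
General solution: e^(5t)[C_1·v + C_2·(t·v + w)].

p(t) = -C_1e^(5t) - C_2te^(5t) - 2C_2e^(5t), q(t) = C_1e^(5t) + C_2te^(5t) + 3C_2e^(5t)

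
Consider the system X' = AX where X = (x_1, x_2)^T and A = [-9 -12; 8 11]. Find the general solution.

Coefficient matrix A = [[-9, -12], [8, 11]].
Characteristic polynomial det(A - λI) = λ^2 - 2λ - 3 = 0.
Eigenvalues λ = -1, 3.
For λ=-1: (A-λI) row 1 is [-8, -12], so an eigenvector is (-3, 2).
For λ=3: (A-λI) row 1 is [-12, -12], so an eigenvector is (1, -1).
General solution: C_1e^(-t)(-3,2) + C_2e^(3t)(1,-1).

x_1(t) = -3C_1e^(-t) + C_2e^(3t), x_2(t) = 2C_1e^(-t) - C_2e^(3t)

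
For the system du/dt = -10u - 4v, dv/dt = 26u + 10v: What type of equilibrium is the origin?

A = [[-10,-4],[26,10]]; det(A-λI) = λ^2 + 4.
λ = 0 ± 2i: zero real part.

center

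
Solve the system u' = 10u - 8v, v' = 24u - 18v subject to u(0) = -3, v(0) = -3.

u(t) = -6e^(-2t) + 3e^(-6t), v(t) = -9e^(-2t) + 6e^(-6t)

Coefficient matrix A = [[10, -8], [24, -18]].
Characteristic polynomial det(A - λI) = λ^2 + 8λ + 12 = 0.
Eigenvalues λ = -6, -2.
For λ=-6: (A-λI) row 1 is [16, -8], so an eigenvector is (1, 2).
For λ=-2: (A-λI) row 1 is [12, -8], so an eigenvector is (-2, -3).
General solution: C_1e^(-6t)(1,2) + C_2e^(-2t)(-2,-3).
Applying u(0)=-3, v(0)=-3 gives C_1=3, C_2=3.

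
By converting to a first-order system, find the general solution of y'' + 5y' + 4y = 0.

Let x_1 = y, x_2 = y'. Then x_1' = x_2 and x_2' = -4x_1 - 5x_2.
A = [[0,1],[-4,-5]]; det(A-λI) = λ^2 + 5λ + 4.
Eigenvalues λ = -4, -1 with eigenvectors (1,-4), (1,-1).

y(t) = C_1e^(-4t) + C_2e^(-t)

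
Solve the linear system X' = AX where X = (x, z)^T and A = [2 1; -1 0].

x(t) = -c_1e^(t) - c_2te^(t) + c_2e^(t), z(t) = c_1e^(t) + c_2te^(t) - 2c_2e^(t)

Coefficient matrix A = [[2, 1], [-1, 0]].
Characteristic polynomial det(A - λI) = λ^2 - 2λ + 1 = 0.
Single eigenvalue λ = 1 with algebraic multiplicity 2.
Eigenvector v = (-1,1); generalized eigenvector w with (A-λI)w=v is (1,-2).
General solution: e^(t)[c_1·v + c_2·(t·v + w)].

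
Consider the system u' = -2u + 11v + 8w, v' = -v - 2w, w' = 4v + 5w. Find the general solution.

u(t) = K_1e^(-2t) + K_2e^(t) + K_3e^(3t), v(t) = K_2e^(t) - K_3e^(3t), w(t) = -K_2e^(t) + 2K_3e^(3t)

Coefficient matrix A = [[-2, 11, 8], [0, -1, -2], [0, 4, 5]].
det(A - λI) = 0 gives eigenvalues λ = -2, 1, 3.
For λ=-2: eigenvector (1,0,0).
For λ=1: eigenvector (1,1,-1).
For λ=3: eigenvector (1,-1,2).
General solution: K_1e^(-2t)(1,0,0) + K_2e^(t)(1,1,-1) + K_3e^(3t)(1,-1,2).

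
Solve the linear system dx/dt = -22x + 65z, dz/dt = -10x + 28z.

Coefficient matrix A = [[-22, 65], [-10, 28]].
Characteristic polynomial det(A - λI) = λ^2 - 6λ + 34 = 0.
Eigenvalues λ = 3 ± 5i (complex conjugate pair).
For λ=3+5i: an eigenvector is (3,1) - i(-2,-1) = (3 + 2i, 1 + i).
A real fundamental pair from Re and Im of e^((3+5i)t)v: X_1 = e^(3t)(cos(5t)·(3,1) + sin(5t)·(-2,-1)), X_2 = e^(3t)(sin(5t)·(3,1) - cos(5t)·(-2,-1)).
General solution: K_1X_1 + K_2X_2.

x(t) = -2K_1e^(3t)sin(5t) + 3K_1e^(3t)cos(5t) + 3K_2e^(3t)sin(5t) + 2K_2e^(3t)cos(5t), z(t) = -K_1e^(3t)sin(5t) + K_1e^(3t)cos(5t) + K_2e^(3t)sin(5t) + K_2e^(3t)cos(5t)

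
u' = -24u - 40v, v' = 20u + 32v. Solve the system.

u(t) = -K_1e^(4t)sin(4t) + 3K_1e^(4t)cos(4t) + 3K_2e^(4t)sin(4t) + K_2e^(4t)cos(4t), v(t) = K_1e^(4t)sin(4t) - 2K_1e^(4t)cos(4t) - 2K_2e^(4t)sin(4t) - K_2e^(4t)cos(4t)

Coefficient matrix A = [[-24, -40], [20, 32]].
Characteristic polynomial det(A - λI) = λ^2 - 8λ + 32 = 0.
Eigenvalues λ = 4 ± 4i (complex conjugate pair).
For λ=4+4i: an eigenvector is (3,-2) - i(-1,1) = (3 + i, -2 - i).
A real fundamental pair from Re and Im of e^((4+4i)t)v: X_1 = e^(4t)(cos(4t)·(3,-2) + sin(4t)·(-1,1)), X_2 = e^(4t)(sin(4t)·(3,-2) - cos(4t)·(-1,1)).
General solution: K_1X_1 + K_2X_2.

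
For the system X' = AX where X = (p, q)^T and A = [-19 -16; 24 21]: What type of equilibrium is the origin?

saddle

A = [[-19,-16],[24,21]]; det(A-λI) = λ^2 - 2λ - 15.
λ = 5, -3: opposite signs.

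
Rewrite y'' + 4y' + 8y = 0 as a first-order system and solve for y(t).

y(t) = C_1e^(-2t)cos(2t) + C_2e^(-2t)sin(2t)

Let x_1 = y, x_2 = y'. Then x_1' = x_2 and x_2' = -8x_1 - 4x_2.
A = [[0,1],[-8,-4]]; det(A-λI) = λ^2 + 4λ + 8.
Eigenvalues λ = -2 ± 2i.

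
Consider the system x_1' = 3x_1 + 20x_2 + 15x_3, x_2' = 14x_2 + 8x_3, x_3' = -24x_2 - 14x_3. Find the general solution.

Coefficient matrix A = [[3, 20, 15], [0, 14, 8], [0, -24, -14]].
det(A - λI) = 0 gives eigenvalues λ = 2, -2, 3.
For λ=2: eigenvector (-5,-2,3).
For λ=-2: eigenvector (-2,-1,2).
For λ=3: eigenvector (1,0,0).
General solution: c_1e^(2t)(-5,-2,3) + c_2e^(-2t)(-2,-1,2) + c_3e^(3t)(1,0,0).

x_1(t) = -5c_1e^(2t) - 2c_2e^(-2t) + c_3e^(3t), x_2(t) = -2c_1e^(2t) - c_2e^(-2t), x_3(t) = 3c_1e^(2t) + 2c_2e^(-2t)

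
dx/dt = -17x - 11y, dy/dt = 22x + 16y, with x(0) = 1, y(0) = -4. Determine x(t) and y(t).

Coefficient matrix A = [[-17, -11], [22, 16]].
Characteristic polynomial det(A - λI) = λ^2 + λ - 30 = 0.
Eigenvalues λ = -6, 5.
For λ=-6: (A-λI) row 1 is [-11, -11], so an eigenvector is (-1, 1).
For λ=5: (A-λI) row 1 is [-22, -11], so an eigenvector is (-1, 2).
General solution: C_1e^(-6t)(-1,1) + C_2e^(5t)(-1,2).
Applying x(0)=1, y(0)=-4 gives C_1=2, C_2=-3.

x(t) = 3e^(5t) - 2e^(-6t), y(t) = -6e^(5t) + 2e^(-6t)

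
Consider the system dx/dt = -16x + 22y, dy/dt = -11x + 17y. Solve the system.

Coefficient matrix A = [[-16, 22], [-11, 17]].
Characteristic polynomial det(A - λI) = λ^2 - λ - 30 = 0.
Eigenvalues λ = -5, 6.
For λ=-5: (A-λI) row 1 is [-11, 22], so an eigenvector is (2, 1).
For λ=6: (A-λI) row 1 is [-22, 22], so an eigenvector is (1, 1).
General solution: C_1e^(-5t)(2,1) + C_2e^(6t)(1,1).

x(t) = 2C_1e^(-5t) + C_2e^(6t), y(t) = C_1e^(-5t) + C_2e^(6t)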